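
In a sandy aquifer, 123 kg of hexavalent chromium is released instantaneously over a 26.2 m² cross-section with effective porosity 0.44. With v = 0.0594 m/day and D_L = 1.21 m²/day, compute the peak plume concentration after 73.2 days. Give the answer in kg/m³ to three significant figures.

The peak of an instantaneous 1D plume sits at x = vt; there the Gaussian factor is 1 and C_max = M/(n_e·A·√(4πDt)), where n_e·A is the pore area the mass is dissolved in.
√(4πDt) = √(4π × 1.21 × 73.2) = 33.36 m, so C_max = 123/(0.44 × 26.2 × 33.36) = 0.320 kg/m³.

0.320 kg/m³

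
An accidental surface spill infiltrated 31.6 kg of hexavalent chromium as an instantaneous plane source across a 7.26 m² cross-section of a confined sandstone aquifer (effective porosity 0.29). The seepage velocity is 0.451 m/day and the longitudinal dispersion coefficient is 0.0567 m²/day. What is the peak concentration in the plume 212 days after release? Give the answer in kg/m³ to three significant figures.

The peak of an instantaneous 1D plume sits at x = vt; there the Gaussian factor is 1 and C_max = M/(n_e·A·√(4πDt)), where n_e·A is the pore area the mass is dissolved in.
√(4πDt) = √(4π × 0.0567 × 212) = 12.29 m, so C_max = 31.6/(0.29 × 7.26 × 12.29) = 1.22 kg/m³.

1.22 kg/m³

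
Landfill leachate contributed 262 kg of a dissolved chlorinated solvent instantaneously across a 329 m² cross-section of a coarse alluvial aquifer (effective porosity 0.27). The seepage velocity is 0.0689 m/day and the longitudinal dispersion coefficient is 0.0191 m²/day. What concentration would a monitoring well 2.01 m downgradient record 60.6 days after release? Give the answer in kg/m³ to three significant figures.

For an instantaneous plane source, C(x,t) = M/(n_e·A·√(4πDt)) · exp(−(x−vt)²/(4Dt)), with n_e·A the pore (flow) area.
Plume center vt = 0.0689 × 60.6 = 4.17534 m, so the well at 2.01 m is 2.16534 m upgradient of the peak.
√(4πDt) = 3.814 m, giving peak height M/(n_e·A·√(4πDt)) = 262/(0.27 × 329 × 3.814) = 0.7733 kg/m³.
(x−vt)²/(4Dt) = (-2.16534)²/(4 × 0.0191 × 60.6) = 1.013; exp(−1.013) = 0.3631.
C = 0.7733 × 0.3631 = 0.281 kg/m³.

0.281 kg/m³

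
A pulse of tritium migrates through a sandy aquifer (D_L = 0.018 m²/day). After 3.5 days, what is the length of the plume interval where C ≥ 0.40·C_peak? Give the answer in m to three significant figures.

The plume is Gaussian with σ = √(2Dt) = √(2 × 0.018 × 3.5) = 0.3550 m.
C/C_peak = exp(−Δx²/(2σ²)) = 0.40 ⇒ Δx = σ·√(−2 ln 0.40) = 0.3550 × 1.354 = 0.4807 m.
Width = 2Δx = 0.961 m.

0.961 m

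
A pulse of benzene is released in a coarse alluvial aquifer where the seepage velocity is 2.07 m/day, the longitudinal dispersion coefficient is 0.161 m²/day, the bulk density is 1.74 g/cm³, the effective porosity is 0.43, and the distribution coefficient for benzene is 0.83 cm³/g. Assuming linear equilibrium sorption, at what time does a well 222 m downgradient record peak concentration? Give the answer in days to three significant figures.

Retardation factor R = 1 + ρ_b·K_d/n = 1 + 1.74 × 0.83/0.43 = 4.359.
Sorption retards both mechanisms: v_R = v/R = 0.4749 m/day, D_R = D/R = 0.03694 m²/day.
Peak time from v_R²t² + 2D_R t − x² = 0: t = (√(D_R² + v_R²x²) − D_R)/v_R².
√(D_R² + v_R²x²) = √(0.03694² + 0.4749² × 222²) = 105.4; v_R² = 0.2255.
t = (105.4 − 0.03694)/0.2255 = 467 days.

467 days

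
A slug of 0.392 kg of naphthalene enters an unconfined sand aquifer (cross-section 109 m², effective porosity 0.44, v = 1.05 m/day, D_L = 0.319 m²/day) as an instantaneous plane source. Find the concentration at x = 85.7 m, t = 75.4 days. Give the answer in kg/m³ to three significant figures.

For an instantaneous plane source, C(x,t) = M/(n_e·A·√(4πDt)) · exp(−(x−vt)²/(4Dt)), with n_e·A the pore (flow) area.
Plume center vt = 1.05 × 75.4 = 79.17 m, so the well at 85.7 m is 6.53 m downgradient of the peak.
√(4πDt) = 17.39 m, giving peak height M/(n_e·A·√(4πDt)) = 0.392/(0.44 × 109 × 17.39) = 0.0004700 kg/m³.
(x−vt)²/(4Dt) = (6.53)²/(4 × 0.319 × 75.4) = 0.4432; exp(−0.4432) = 0.6420.
C = 0.0004700 × 0.6420 = 0.000302 kg/m³.

0.000302 kg/m³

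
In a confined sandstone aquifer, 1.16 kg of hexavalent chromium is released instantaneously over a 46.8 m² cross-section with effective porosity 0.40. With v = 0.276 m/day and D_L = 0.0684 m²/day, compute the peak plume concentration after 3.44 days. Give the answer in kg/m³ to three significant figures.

The peak of an instantaneous 1D plume sits at x = vt; there the Gaussian factor is 1 and C_max = M/(n_e·A·√(4πDt)), where n_e·A is the pore area the mass is dissolved in.
√(4πDt) = √(4π × 0.0684 × 3.44) = 1.720 m, so C_max = 1.16/(0.40 × 46.8 × 1.720) = 0.0360 kg/m³.

0.0360 kg/m³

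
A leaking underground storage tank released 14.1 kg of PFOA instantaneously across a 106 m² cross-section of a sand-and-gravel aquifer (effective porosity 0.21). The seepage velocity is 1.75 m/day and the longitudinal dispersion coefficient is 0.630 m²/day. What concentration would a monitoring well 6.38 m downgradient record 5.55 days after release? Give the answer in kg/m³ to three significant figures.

For an instantaneous plane source, C(x,t) = M/(n_e·A·√(4πDt)) · exp(−(x−vt)²/(4Dt)), with n_e·A the pore (flow) area.
Plume center vt = 1.75 × 5.55 = 9.7125 m, so the well at 6.38 m is 3.3325 m upgradient of the peak.
√(4πDt) = 6.629 m, giving peak height M/(n_e·A·√(4πDt)) = 14.1/(0.21 × 106 × 6.629) = 0.09555 kg/m³.
(x−vt)²/(4Dt) = (-3.3325)²/(4 × 0.630 × 5.55) = 0.7940; exp(−0.7940) = 0.4520.
C = 0.09555 × 0.4520 = 0.0432 kg/m³.

0.0432 kg/m³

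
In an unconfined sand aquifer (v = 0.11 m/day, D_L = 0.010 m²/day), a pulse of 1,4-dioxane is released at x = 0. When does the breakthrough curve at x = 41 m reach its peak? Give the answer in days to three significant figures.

For the 1D instantaneous-source solution, setting ∂C/∂t = 0 at fixed x gives v²t² + 2Dt − x² = 0, so t = (√(D² + v²x²) − D)/v².
√(D² + v²x²) = √(0.010² + 0.11² × 41²) = 4.510; v² = 0.0121.
t = (4.510 − 0.010)/0.0121 = 372 days (vs. the pure-advection estimate x/v = 373 d).

372 days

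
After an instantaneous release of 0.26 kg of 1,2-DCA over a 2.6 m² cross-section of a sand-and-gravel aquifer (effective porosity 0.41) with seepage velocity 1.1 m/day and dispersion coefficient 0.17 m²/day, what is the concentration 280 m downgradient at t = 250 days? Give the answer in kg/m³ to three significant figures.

0.00911 kg/m³

For an instantaneous plane source, C(x,t) = M/(n_e·A·√(4πDt)) · exp(−(x−vt)²/(4Dt)), with n_e·A the pore (flow) area.
Plume center vt = 1.1 × 250 = 275 m, so the well at 280 m is 5 m downgradient of the peak.
√(4πDt) = 23.11 m, giving peak height M/(n_e·A·√(4πDt)) = 0.26/(0.41 × 2.6 × 23.11) = 0.01055 kg/m³.
(x−vt)²/(4Dt) = (5)²/(4 × 0.17 × 250) = 0.1471; exp(−0.1471) = 0.8632.
C = 0.01055 × 0.8632 = 0.00911 kg/m³.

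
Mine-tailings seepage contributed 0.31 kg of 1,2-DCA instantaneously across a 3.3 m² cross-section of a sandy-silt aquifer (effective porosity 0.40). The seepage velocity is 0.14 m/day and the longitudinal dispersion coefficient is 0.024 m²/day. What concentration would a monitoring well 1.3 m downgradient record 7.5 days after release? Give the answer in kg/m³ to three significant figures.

0.143 kg/m³

For an instantaneous plane source, C(x,t) = M/(n_e·A·√(4πDt)) · exp(−(x−vt)²/(4Dt)), with n_e·A the pore (flow) area.
Plume center vt = 0.14 × 7.5 = 1.05 m, so the well at 1.3 m is 0.25 m downgradient of the peak.
√(4πDt) = 1.504 m, giving peak height M/(n_e·A·√(4πDt)) = 0.31/(0.40 × 3.3 × 1.504) = 0.1561 kg/m³.
(x−vt)²/(4Dt) = (0.25)²/(4 × 0.024 × 7.5) = 0.08681; exp(−0.08681) = 0.9169.
C = 0.1561 × 0.9169 = 0.143 kg/m³.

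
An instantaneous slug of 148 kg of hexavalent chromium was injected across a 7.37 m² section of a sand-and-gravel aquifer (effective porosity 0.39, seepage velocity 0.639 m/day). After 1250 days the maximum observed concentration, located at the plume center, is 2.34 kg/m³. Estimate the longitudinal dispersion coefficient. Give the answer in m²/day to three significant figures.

0.0308 m²/day

At the plume center C_max = M/(n_e·A·√(4πDt)), so D = M²/(4πt·(n_e·A·C_max)²).
n_e·A·C_max = 0.39 × 7.37 × 2.34 = 6.726 kg/m.
D = 148²/(4π × 1250 × 6.726²) = 0.0308 m²/day.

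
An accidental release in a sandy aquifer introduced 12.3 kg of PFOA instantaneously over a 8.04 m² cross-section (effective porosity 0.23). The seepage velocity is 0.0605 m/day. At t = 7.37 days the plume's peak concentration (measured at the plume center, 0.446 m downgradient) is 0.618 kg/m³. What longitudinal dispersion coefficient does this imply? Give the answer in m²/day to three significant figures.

1.25 m²/day

At the plume center C_max = M/(n_e·A·√(4πDt)), so D = M²/(4πt·(n_e·A·C_max)²).
n_e·A·C_max = 0.23 × 8.04 × 0.618 = 1.143 kg/m.
D = 12.3²/(4π × 7.37 × 1.143²) = 1.25 m²/day.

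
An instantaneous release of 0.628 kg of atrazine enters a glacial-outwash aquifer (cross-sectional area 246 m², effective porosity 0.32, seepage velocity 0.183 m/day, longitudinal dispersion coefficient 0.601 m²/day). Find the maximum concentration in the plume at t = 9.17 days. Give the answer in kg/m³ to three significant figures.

The peak of an instantaneous 1D plume sits at x = vt; there the Gaussian factor is 1 and C_max = M/(n_e·A·√(4πDt)), where n_e·A is the pore area the mass is dissolved in.
√(4πDt) = √(4π × 0.601 × 9.17) = 8.322 m, so C_max = 0.628/(0.32 × 246 × 8.322) = 0.000959 kg/m³.

0.000959 kg/m³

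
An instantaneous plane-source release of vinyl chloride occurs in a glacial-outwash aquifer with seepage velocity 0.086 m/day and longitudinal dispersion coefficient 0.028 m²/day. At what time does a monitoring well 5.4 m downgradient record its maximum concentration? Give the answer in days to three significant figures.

59.1 days

For the 1D instantaneous-source solution, setting ∂C/∂t = 0 at fixed x gives v²t² + 2Dt − x² = 0, so t = (√(D² + v²x²) − D)/v².
√(D² + v²x²) = √(0.028² + 0.086² × 5.4²) = 0.4652; v² = 0.007396.
t = (0.4652 − 0.028)/0.007396 = 59.1 days (vs. the pure-advection estimate x/v = 62.8 d).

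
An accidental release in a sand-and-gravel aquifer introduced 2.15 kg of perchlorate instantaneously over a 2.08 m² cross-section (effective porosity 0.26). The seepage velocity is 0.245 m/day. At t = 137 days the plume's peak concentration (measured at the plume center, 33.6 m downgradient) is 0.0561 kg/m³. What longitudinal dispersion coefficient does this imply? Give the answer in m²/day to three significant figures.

2.92 m²/day

At the plume center C_max = M/(n_e·A·√(4πDt)), so D = M²/(4πt·(n_e·A·C_max)²).
n_e·A·C_max = 0.26 × 2.08 × 0.0561 = 0.03034 kg/m.
D = 2.15²/(4π × 137 × 0.03034²) = 2.92 m²/day.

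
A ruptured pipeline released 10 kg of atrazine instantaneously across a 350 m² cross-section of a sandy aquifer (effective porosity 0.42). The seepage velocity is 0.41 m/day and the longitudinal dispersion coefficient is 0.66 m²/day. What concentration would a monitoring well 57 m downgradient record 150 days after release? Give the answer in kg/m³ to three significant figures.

0.00183 kg/m³

For an instantaneous plane source, C(x,t) = M/(n_e·A·√(4πDt)) · exp(−(x−vt)²/(4Dt)), with n_e·A the pore (flow) area.
Plume center vt = 0.41 × 150 = 61.5 m, so the well at 57 m is 4.5 m upgradient of the peak.
√(4πDt) = 35.27 m, giving peak height M/(n_e·A·√(4πDt)) = 10/(0.42 × 350 × 35.27) = 0.001929 kg/m³.
(x−vt)²/(4Dt) = (-4.5)²/(4 × 0.66 × 150) = 0.05114; exp(−0.05114) = 0.9501.
C = 0.001929 × 0.9501 = 0.00183 kg/m³.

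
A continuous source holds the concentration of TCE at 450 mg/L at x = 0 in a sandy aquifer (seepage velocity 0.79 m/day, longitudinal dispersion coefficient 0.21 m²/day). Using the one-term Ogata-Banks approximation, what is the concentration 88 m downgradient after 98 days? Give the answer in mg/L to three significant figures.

22.3 mg/L

For a continuous step input, C/C₀ ≈ ½·erfc((x−vt)/(2√(Dt))).
vt = 0.79 × 98 = 77.42 m and 2√(Dt) = 2√(0.21 × 98) = 9.073 m.
Argument (x−vt)/(2√(Dt)) = (88 − 77.42)/9.073 = 1.166; ½·erfc(1.166) = 0.04958.
C = 450 × 0.04958 = 22.3 mg/L.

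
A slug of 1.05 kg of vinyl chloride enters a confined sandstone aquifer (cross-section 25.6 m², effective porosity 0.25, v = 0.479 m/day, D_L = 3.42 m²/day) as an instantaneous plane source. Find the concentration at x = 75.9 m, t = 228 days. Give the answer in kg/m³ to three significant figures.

0.00116 kg/m³

For an instantaneous plane source, C(x,t) = M/(n_e·A·√(4πDt)) · exp(−(x−vt)²/(4Dt)), with n_e·A the pore (flow) area.
Plume center vt = 0.479 × 228 = 109.212 m, so the well at 75.9 m is 33.312 m upgradient of the peak.
√(4πDt) = 98.99 m, giving peak height M/(n_e·A·√(4πDt)) = 1.05/(0.25 × 25.6 × 98.99) = 0.001657 kg/m³.
(x−vt)²/(4Dt) = (-33.312)²/(4 × 3.42 × 228) = 0.3558; exp(−0.3558) = 0.7006.
C = 0.001657 × 0.7006 = 0.00116 kg/m³.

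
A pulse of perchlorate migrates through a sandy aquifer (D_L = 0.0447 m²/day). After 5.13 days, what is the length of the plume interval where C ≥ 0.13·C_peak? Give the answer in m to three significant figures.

2.74 m

The plume is Gaussian with σ = √(2Dt) = √(2 × 0.0447 × 5.13) = 0.6772 m.
C/C_peak = exp(−Δx²/(2σ²)) = 0.13 ⇒ Δx = σ·√(−2 ln 0.13) = 0.6772 × 2.020 = 1.368 m.
Width = 2Δx = 2.74 m.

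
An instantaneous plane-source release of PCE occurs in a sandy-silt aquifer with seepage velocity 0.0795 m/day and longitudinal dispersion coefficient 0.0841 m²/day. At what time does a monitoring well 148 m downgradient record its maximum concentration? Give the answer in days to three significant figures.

For the 1D instantaneous-source solution, setting ∂C/∂t = 0 at fixed x gives v²t² + 2Dt − x² = 0, so t = (√(D² + v²x²) − D)/v².
√(D² + v²x²) = √(0.0841² + 0.0795² × 148²) = 11.77; v² = 0.00632025.
t = (11.77 − 0.0841)/0.00632025 = 1850 days (vs. the pure-advection estimate x/v = 1860 d).

1850 days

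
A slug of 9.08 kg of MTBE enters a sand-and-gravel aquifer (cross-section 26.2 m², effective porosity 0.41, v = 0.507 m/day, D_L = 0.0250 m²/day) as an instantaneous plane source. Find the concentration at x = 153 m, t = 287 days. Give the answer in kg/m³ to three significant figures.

0.0126 kg/m³

For an instantaneous plane source, C(x,t) = M/(n_e·A·√(4πDt)) · exp(−(x−vt)²/(4Dt)), with n_e·A the pore (flow) area.
Plume center vt = 0.507 × 287 = 145.509 m, so the well at 153 m is 7.491 m downgradient of the peak.
√(4πDt) = 9.495 m, giving peak height M/(n_e·A·√(4πDt)) = 9.08/(0.41 × 26.2 × 9.495) = 0.08902 kg/m³.
(x−vt)²/(4Dt) = (7.491)²/(4 × 0.0250 × 287) = 1.955; exp(−1.955) = 0.1416.
C = 0.08902 × 0.1416 = 0.0126 kg/m³.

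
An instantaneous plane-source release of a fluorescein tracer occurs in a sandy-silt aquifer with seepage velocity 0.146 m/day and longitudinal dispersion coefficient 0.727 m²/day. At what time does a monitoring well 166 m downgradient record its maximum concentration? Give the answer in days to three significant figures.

1100 days

For the 1D instantaneous-source solution, setting ∂C/∂t = 0 at fixed x gives v²t² + 2Dt − x² = 0, so t = (√(D² + v²x²) − D)/v².
√(D² + v²x²) = √(0.727² + 0.146² × 166²) = 24.25; v² = 0.021316.
t = (24.25 − 0.727)/0.021316 = 1100 days (vs. the pure-advection estimate x/v = 1140 d).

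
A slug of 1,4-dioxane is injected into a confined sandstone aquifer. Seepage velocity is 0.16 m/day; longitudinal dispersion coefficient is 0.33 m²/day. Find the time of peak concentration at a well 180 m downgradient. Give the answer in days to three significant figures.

1110 days

For the 1D instantaneous-source solution, setting ∂C/∂t = 0 at fixed x gives v²t² + 2Dt − x² = 0, so t = (√(D² + v²x²) − D)/v².
√(D² + v²x²) = √(0.33² + 0.16² × 180²) = 28.80; v² = 0.0256.
t = (28.80 − 0.33)/0.0256 = 1110 days (vs. the pure-advection estimate x/v = 1120 d).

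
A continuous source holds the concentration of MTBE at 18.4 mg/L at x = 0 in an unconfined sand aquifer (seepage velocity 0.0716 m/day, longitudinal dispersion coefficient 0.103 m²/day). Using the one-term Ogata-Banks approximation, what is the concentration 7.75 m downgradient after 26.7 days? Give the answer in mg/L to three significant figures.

0.118 mg/L

For a continuous step input, C/C₀ ≈ ½·erfc((x−vt)/(2√(Dt))).
vt = 0.0716 × 26.7 = 1.91172 m and 2√(Dt) = 2√(0.103 × 26.7) = 3.317 m.
Argument (x−vt)/(2√(Dt)) = (7.75 − 1.91172)/3.317 = 1.760; ½·erfc(1.760) = 0.006405.
C = 18.4 × 0.006405 = 0.118 mg/L.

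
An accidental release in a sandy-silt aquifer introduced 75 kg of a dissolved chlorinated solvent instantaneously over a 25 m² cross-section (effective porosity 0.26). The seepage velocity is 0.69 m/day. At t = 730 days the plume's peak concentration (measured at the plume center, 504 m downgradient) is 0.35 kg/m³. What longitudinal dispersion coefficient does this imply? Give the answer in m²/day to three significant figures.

At the plume center C_max = M/(n_e·A·√(4πDt)), so D = M²/(4πt·(n_e·A·C_max)²).
n_e·A·C_max = 0.26 × 25 × 0.35 = 2.275 kg/m.
D = 75²/(4π × 730 × 2.275²) = 0.118 m²/day.

0.118 m²/day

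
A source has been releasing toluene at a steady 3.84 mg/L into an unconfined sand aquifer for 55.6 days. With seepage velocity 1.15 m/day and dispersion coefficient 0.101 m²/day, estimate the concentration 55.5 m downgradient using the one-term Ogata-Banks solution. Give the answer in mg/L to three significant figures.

For a continuous step input, C/C₀ ≈ ½·erfc((x−vt)/(2√(Dt))).
vt = 1.15 × 55.6 = 63.94 m and 2√(Dt) = 2√(0.101 × 55.6) = 4.739 m.
Argument (x−vt)/(2√(Dt)) = (55.5 − 63.94)/4.739 = -1.781; ½·erfc(-1.781) = 0.9941.
C = 3.84 × 0.9941 = 3.82 mg/L.

3.82 mg/L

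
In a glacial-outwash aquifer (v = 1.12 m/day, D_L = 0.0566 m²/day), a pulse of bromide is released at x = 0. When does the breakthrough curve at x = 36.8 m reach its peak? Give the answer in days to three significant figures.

32.8 days

For the 1D instantaneous-source solution, setting ∂C/∂t = 0 at fixed x gives v²t² + 2Dt − x² = 0, so t = (√(D² + v²x²) − D)/v².
√(D² + v²x²) = √(0.0566² + 1.12² × 36.8²) = 41.22; v² = 1.2544.
t = (41.22 − 0.0566)/1.2544 = 32.8 days (vs. the pure-advection estimate x/v = 32.9 d).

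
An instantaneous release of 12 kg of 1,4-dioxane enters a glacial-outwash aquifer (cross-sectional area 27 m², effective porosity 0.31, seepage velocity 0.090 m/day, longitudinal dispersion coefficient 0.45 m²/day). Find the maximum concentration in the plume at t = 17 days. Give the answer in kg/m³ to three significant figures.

0.146 kg/m³

The peak of an instantaneous 1D plume sits at x = vt; there the Gaussian factor is 1 and C_max = M/(n_e·A·√(4πDt)), where n_e·A is the pore area the mass is dissolved in.
√(4πDt) = √(4π × 0.45 × 17) = 9.805 m, so C_max = 12/(0.31 × 27 × 9.805) = 0.146 kg/m³.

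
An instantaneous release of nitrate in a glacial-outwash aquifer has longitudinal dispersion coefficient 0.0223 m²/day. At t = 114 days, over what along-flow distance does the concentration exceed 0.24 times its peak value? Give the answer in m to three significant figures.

7.62 m

The plume is Gaussian with σ = √(2Dt) = √(2 × 0.0223 × 114) = 2.255 m.
C/C_peak = exp(−Δx²/(2σ²)) = 0.24 ⇒ Δx = σ·√(−2 ln 0.24) = 2.255 × 1.689 = 3.809 m.
Width = 2Δx = 7.62 m.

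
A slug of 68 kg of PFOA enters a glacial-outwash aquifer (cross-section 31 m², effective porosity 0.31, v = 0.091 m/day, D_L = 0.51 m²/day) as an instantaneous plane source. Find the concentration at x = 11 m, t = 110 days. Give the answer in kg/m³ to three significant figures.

0.265 kg/m³

For an instantaneous plane source, C(x,t) = M/(n_e·A·√(4πDt)) · exp(−(x−vt)²/(4Dt)), with n_e·A the pore (flow) area.
Plume center vt = 0.091 × 110 = 10.01 m, so the well at 11 m is 0.99 m downgradient of the peak.
√(4πDt) = 26.55 m, giving peak height M/(n_e·A·√(4πDt)) = 68/(0.31 × 31 × 26.55) = 0.2665 kg/m³.
(x−vt)²/(4Dt) = (0.99)²/(4 × 0.51 × 110) = 0.004368; exp(−0.004368) = 0.9956.
C = 0.2665 × 0.9956 = 0.265 kg/m³.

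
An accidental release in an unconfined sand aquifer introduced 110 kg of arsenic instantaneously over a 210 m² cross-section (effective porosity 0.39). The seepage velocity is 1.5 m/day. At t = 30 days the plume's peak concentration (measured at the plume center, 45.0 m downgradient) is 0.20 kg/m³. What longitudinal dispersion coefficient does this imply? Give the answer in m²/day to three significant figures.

At the plume center C_max = M/(n_e·A·√(4πDt)), so D = M²/(4πt·(n_e·A·C_max)²).
n_e·A·C_max = 0.39 × 210 × 0.20 = 16.38 kg/m.
D = 110²/(4π × 30 × 16.38²) = 0.120 m²/day.

0.120 m²/day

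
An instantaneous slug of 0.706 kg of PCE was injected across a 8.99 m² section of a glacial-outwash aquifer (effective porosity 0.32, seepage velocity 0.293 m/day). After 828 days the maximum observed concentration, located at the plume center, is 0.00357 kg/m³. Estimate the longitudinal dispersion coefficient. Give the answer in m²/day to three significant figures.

0.454 m²/day

At the plume center C_max = M/(n_e·A·√(4πDt)), so D = M²/(4πt·(n_e·A·C_max)²).
n_e·A·C_max = 0.32 × 8.99 × 0.00357 = 0.01027 kg/m.
D = 0.706²/(4π × 828 × 0.01027²) = 0.454 m²/day.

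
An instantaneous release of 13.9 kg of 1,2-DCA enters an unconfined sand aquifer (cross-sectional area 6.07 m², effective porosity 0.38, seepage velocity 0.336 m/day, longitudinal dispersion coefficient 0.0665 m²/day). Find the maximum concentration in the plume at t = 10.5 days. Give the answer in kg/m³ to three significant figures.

2.03 kg/m³

The peak of an instantaneous 1D plume sits at x = vt; there the Gaussian factor is 1 and C_max = M/(n_e·A·√(4πDt)), where n_e·A is the pore area the mass is dissolved in.
√(4πDt) = √(4π × 0.0665 × 10.5) = 2.962 m, so C_max = 13.9/(0.38 × 6.07 × 2.962) = 2.03 kg/m³.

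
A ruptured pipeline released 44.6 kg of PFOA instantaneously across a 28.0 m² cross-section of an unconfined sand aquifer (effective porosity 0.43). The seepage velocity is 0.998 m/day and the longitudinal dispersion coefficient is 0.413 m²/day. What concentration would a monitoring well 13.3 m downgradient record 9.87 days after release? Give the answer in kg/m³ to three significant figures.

For an instantaneous plane source, C(x,t) = M/(n_e·A·√(4πDt)) · exp(−(x−vt)²/(4Dt)), with n_e·A the pore (flow) area.
Plume center vt = 0.998 × 9.87 = 9.85026 m, so the well at 13.3 m is 3.44974 m downgradient of the peak.
√(4πDt) = 7.157 m, giving peak height M/(n_e·A·√(4πDt)) = 44.6/(0.43 × 28.0 × 7.157) = 0.5176 kg/m³.
(x−vt)²/(4Dt) = (3.44974)²/(4 × 0.413 × 9.87) = 0.7299; exp(−0.7299) = 0.4820.
C = 0.5176 × 0.4820 = 0.249 kg/m³.

0.249 kg/m³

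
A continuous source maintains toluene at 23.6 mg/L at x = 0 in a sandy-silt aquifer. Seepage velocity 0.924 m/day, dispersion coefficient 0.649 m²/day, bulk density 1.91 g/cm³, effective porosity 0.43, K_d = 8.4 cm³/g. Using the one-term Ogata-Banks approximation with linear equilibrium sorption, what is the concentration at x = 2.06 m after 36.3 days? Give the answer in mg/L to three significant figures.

3.37 mg/L

Retardation factor R = 1 + ρ_b·K_d/n = 1 + 1.91 × 8.4/0.43 = 38.31.
Sorption retards both mechanisms: v_R = v/R = 0.02412 m/day, D_R = D/R = 0.01694 m²/day.
v_R·t = 0.02412 × 36.3 = 0.875556 m; 2√(D_R t) = 1.568 m; argument = (2.06 − 0.875556)/1.568 = 0.7554.
C = C₀ × ½·erfc(0.7554) = 23.6 × 0.1427 = 3.37 mg/L.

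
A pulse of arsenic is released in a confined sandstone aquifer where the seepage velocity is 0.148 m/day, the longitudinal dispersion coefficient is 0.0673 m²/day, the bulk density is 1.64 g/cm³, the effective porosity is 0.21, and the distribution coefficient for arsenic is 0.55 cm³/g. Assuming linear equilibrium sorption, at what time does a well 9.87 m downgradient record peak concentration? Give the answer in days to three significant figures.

337 days

Retardation factor R = 1 + ρ_b·K_d/n = 1 + 1.64 × 0.55/0.21 = 5.295.
Sorption retards both mechanisms: v_R = v/R = 0.02795 m/day, D_R = D/R = 0.01271 m²/day.
Peak time from v_R²t² + 2D_R t − x² = 0: t = (√(D_R² + v_R²x²) − D_R)/v_R².
√(D_R² + v_R²x²) = √(0.01271² + 0.02795² × 9.87²) = 0.2762; v_R² = 0.0007812.
t = (0.2762 − 0.01271)/0.0007812 = 337 days.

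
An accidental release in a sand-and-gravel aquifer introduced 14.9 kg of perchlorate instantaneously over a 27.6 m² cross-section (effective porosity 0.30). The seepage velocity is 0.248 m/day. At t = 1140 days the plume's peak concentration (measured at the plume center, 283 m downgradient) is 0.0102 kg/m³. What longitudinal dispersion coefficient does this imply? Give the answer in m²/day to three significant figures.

2.17 m²/day

At the plume center C_max = M/(n_e·A·√(4πDt)), so D = M²/(4πt·(n_e·A·C_max)²).
n_e·A·C_max = 0.30 × 27.6 × 0.0102 = 0.08446 kg/m.
D = 14.9²/(4π × 1140 × 0.08446²) = 2.17 m²/day.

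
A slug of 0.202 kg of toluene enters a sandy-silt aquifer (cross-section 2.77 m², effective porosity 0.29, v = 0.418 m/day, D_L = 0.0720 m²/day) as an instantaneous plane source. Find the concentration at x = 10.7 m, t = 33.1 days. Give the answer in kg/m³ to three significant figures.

For an instantaneous plane source, C(x,t) = M/(n_e·A·√(4πDt)) · exp(−(x−vt)²/(4Dt)), with n_e·A the pore (flow) area.
Plume center vt = 0.418 × 33.1 = 13.8358 m, so the well at 10.7 m is 3.1358 m upgradient of the peak.
√(4πDt) = 5.472 m, giving peak height M/(n_e·A·√(4πDt)) = 0.202/(0.29 × 2.77 × 5.472) = 0.04595 kg/m³.
(x−vt)²/(4Dt) = (-3.1358)²/(4 × 0.0720 × 33.1) = 1.032; exp(−1.032) = 0.3563.
C = 0.04595 × 0.3563 = 0.0164 kg/m³.

0.0164 kg/m³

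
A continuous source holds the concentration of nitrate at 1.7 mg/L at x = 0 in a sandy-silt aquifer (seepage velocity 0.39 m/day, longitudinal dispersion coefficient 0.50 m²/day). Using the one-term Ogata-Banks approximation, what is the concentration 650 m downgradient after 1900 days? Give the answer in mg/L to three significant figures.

For a continuous step input, C/C₀ ≈ ½·erfc((x−vt)/(2√(Dt))).
vt = 0.39 × 1900 = 741 m and 2√(Dt) = 2√(0.50 × 1900) = 61.64 m.
Argument (x−vt)/(2√(Dt)) = (650 − 741)/61.64 = -1.476; ½·erfc(-1.476) = 0.9816.
C = 1.7 × 0.9816 = 1.67 mg/L.

1.67 mg/L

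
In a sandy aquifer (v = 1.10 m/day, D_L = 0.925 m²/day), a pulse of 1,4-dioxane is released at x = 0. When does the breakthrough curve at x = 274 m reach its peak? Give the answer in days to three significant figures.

For the 1D instantaneous-source solution, setting ∂C/∂t = 0 at fixed x gives v²t² + 2Dt − x² = 0, so t = (√(D² + v²x²) − D)/v².
√(D² + v²x²) = √(0.925² + 1.10² × 274²) = 301.4; v² = 1.21.
t = (301.4 − 0.925)/1.21 = 248 days (vs. the pure-advection estimate x/v = 249 d).

248 days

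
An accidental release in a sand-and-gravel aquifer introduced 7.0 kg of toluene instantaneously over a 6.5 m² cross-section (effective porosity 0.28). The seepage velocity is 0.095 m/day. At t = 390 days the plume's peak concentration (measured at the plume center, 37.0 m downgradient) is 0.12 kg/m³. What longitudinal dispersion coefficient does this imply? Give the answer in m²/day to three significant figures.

At the plume center C_max = M/(n_e·A·√(4πDt)), so D = M²/(4πt·(n_e·A·C_max)²).
n_e·A·C_max = 0.28 × 6.5 × 0.12 = 0.2184 kg/m.
D = 7.0²/(4π × 390 × 0.2184²) = 0.210 m²/day.

0.210 m²/day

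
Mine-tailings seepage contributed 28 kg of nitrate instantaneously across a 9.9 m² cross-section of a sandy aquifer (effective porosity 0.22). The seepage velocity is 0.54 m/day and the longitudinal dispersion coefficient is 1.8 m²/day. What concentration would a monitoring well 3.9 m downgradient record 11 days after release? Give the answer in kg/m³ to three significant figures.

For an instantaneous plane source, C(x,t) = M/(n_e·A·√(4πDt)) · exp(−(x−vt)²/(4Dt)), with n_e·A the pore (flow) area.
Plume center vt = 0.54 × 11 = 5.94 m, so the well at 3.9 m is 2.04 m upgradient of the peak.
√(4πDt) = 15.77 m, giving peak height M/(n_e·A·√(4πDt)) = 28/(0.22 × 9.9 × 15.77) = 0.8152 kg/m³.
(x−vt)²/(4Dt) = (-2.04)²/(4 × 1.8 × 11) = 0.05255; exp(−0.05255) = 0.9488.
C = 0.8152 × 0.9488 = 0.773 kg/m³.

0.773 kg/m³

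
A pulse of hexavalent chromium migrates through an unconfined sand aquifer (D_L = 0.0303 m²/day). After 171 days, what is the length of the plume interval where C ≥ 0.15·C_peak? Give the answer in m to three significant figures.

The plume is Gaussian with σ = √(2Dt) = √(2 × 0.0303 × 171) = 3.219 m.
C/C_peak = exp(−Δx²/(2σ²)) = 0.15 ⇒ Δx = σ·√(−2 ln 0.15) = 3.219 × 1.948 = 6.271 m.
Width = 2Δx = 12.5 m.

12.5 m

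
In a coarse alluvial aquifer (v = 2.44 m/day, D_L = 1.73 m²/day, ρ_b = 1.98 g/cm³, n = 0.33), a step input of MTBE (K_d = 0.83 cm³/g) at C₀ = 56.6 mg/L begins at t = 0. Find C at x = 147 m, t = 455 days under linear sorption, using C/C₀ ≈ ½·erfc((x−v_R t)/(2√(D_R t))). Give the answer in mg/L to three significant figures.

56.1 mg/L

Retardation factor R = 1 + ρ_b·K_d/n = 1 + 1.98 × 0.83/0.33 = 5.980.
Sorption retards both mechanisms: v_R = v/R = 0.4080 m/day, D_R = D/R = 0.2893 m²/day.
v_R·t = 0.4080 × 455 = 185.64 m; 2√(D_R t) = 22.95 m; argument = (147 − 185.64)/22.95 = -1.684.
C = C₀ × ½·erfc(-1.684) = 56.6 × 0.9914 = 56.1 mg/L.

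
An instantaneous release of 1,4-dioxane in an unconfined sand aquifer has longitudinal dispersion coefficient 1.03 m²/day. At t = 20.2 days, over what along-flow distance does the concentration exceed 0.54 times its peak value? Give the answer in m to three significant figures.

The plume is Gaussian with σ = √(2Dt) = √(2 × 1.03 × 20.2) = 6.451 m.
C/C_peak = exp(−Δx²/(2σ²)) = 0.54 ⇒ Δx = σ·√(−2 ln 0.54) = 6.451 × 1.110 = 7.161 m.
Width = 2Δx = 14.3 m.

14.3 m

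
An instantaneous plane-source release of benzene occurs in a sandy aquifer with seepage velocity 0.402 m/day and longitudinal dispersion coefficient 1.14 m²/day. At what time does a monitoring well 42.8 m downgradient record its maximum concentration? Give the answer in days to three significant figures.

99.6 days

For the 1D instantaneous-source solution, setting ∂C/∂t = 0 at fixed x gives v²t² + 2Dt − x² = 0, so t = (√(D² + v²x²) − D)/v².
√(D² + v²x²) = √(1.14² + 0.402² × 42.8²) = 17.24; v² = 0.161604.
t = (17.24 − 1.14)/0.161604 = 99.6 days (vs. the pure-advection estimate x/v = 106 d).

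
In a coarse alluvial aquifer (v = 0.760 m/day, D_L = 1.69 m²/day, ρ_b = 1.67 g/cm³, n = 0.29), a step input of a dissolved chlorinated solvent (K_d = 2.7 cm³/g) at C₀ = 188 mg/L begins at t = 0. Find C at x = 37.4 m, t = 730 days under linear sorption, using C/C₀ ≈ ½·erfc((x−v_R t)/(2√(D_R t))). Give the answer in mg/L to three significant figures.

Retardation factor R = 1 + ρ_b·K_d/n = 1 + 1.67 × 2.7/0.29 = 16.55.
Sorption retards both mechanisms: v_R = v/R = 0.04592 m/day, D_R = D/R = 0.1021 m²/day.
v_R·t = 0.04592 × 730 = 33.5216 m; 2√(D_R t) = 17.27 m; argument = (37.4 − 33.5216)/17.27 = 0.2246.
C = C₀ × ½·erfc(0.2246) = 188 × 0.3754 = 70.6 mg/L.

70.6 mg/L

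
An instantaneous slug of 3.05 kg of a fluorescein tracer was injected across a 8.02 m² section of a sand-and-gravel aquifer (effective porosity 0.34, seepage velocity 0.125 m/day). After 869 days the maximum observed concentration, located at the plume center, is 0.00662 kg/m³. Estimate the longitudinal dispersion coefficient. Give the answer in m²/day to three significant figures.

2.61 m²/day

At the plume center C_max = M/(n_e·A·√(4πDt)), so D = M²/(4πt·(n_e·A·C_max)²).
n_e·A·C_max = 0.34 × 8.02 × 0.00662 = 0.01805 kg/m.
D = 3.05²/(4π × 869 × 0.01805²) = 2.61 m²/day.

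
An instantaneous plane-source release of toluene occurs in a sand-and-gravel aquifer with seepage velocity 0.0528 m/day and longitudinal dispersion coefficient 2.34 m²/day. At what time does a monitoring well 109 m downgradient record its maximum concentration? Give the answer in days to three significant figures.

1390 days

For the 1D instantaneous-source solution, setting ∂C/∂t = 0 at fixed x gives v²t² + 2Dt − x² = 0, so t = (√(D² + v²x²) − D)/v².
√(D² + v²x²) = √(2.34² + 0.0528² × 109²) = 6.213; v² = 0.00278784.
t = (6.213 − 2.34)/0.00278784 = 1390 days (vs. the pure-advection estimate x/v = 2060 d).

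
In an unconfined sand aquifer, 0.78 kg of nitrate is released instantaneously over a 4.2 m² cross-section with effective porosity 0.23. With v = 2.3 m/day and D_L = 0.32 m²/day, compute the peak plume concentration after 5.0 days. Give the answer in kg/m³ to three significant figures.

0.180 kg/m³

The peak of an instantaneous 1D plume sits at x = vt; there the Gaussian factor is 1 and C_max = M/(n_e·A·√(4πDt)), where n_e·A is the pore area the mass is dissolved in.
√(4πDt) = √(4π × 0.32 × 5.0) = 4.484 m, so C_max = 0.78/(0.23 × 4.2 × 4.484) = 0.180 kg/m³.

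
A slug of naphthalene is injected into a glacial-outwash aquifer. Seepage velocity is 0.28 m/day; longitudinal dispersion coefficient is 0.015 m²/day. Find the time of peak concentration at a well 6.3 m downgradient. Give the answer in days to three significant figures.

22.3 days

For the 1D instantaneous-source solution, setting ∂C/∂t = 0 at fixed x gives v²t² + 2Dt − x² = 0, so t = (√(D² + v²x²) − D)/v².
√(D² + v²x²) = √(0.015² + 0.28² × 6.3²) = 1.764; v² = 0.0784.
t = (1.764 − 0.015)/0.0784 = 22.3 days (vs. the pure-advection estimate x/v = 22.5 d).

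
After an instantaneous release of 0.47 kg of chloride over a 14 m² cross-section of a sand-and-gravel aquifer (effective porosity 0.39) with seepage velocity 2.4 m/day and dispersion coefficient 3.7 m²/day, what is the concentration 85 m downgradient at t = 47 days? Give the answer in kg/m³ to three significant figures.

0.000606 kg/m³

For an instantaneous plane source, C(x,t) = M/(n_e·A·√(4πDt)) · exp(−(x−vt)²/(4Dt)), with n_e·A the pore (flow) area.
Plume center vt = 2.4 × 47 = 112.8 m, so the well at 85 m is 27.8 m upgradient of the peak.
√(4πDt) = 46.75 m, giving peak height M/(n_e·A·√(4πDt)) = 0.47/(0.39 × 14 × 46.75) = 0.001841 kg/m³.
(x−vt)²/(4Dt) = (-27.8)²/(4 × 3.7 × 47) = 1.111; exp(−1.111) = 0.3292.
C = 0.001841 × 0.3292 = 0.000606 kg/m³.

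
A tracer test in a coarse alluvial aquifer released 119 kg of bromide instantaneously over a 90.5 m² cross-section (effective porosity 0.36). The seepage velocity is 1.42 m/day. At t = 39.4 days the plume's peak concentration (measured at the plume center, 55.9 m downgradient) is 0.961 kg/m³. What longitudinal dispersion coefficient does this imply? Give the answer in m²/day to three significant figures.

At the plume center C_max = M/(n_e·A·√(4πDt)), so D = M²/(4πt·(n_e·A·C_max)²).
n_e·A·C_max = 0.36 × 90.5 × 0.961 = 31.31 kg/m.
D = 119²/(4π × 39.4 × 31.31²) = 0.0292 m²/day.

0.0292 m²/day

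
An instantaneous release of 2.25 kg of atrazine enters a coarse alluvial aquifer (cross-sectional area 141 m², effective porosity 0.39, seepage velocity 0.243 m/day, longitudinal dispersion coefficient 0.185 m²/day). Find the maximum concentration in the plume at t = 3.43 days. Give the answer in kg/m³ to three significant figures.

The peak of an instantaneous 1D plume sits at x = vt; there the Gaussian factor is 1 and C_max = M/(n_e·A·√(4πDt)), where n_e·A is the pore area the mass is dissolved in.
√(4πDt) = √(4π × 0.185 × 3.43) = 2.824 m, so C_max = 2.25/(0.39 × 141 × 2.824) = 0.0145 kg/m³.

0.0145 kg/m³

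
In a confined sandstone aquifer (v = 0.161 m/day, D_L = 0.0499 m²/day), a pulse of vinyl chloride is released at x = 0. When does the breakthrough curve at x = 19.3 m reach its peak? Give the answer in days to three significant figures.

For the 1D instantaneous-source solution, setting ∂C/∂t = 0 at fixed x gives v²t² + 2Dt − x² = 0, so t = (√(D² + v²x²) − D)/v².
√(D² + v²x²) = √(0.0499² + 0.161² × 19.3²) = 3.108; v² = 0.025921.
t = (3.108 − 0.0499)/0.025921 = 118 days (vs. the pure-advection estimate x/v = 120 d).

118 days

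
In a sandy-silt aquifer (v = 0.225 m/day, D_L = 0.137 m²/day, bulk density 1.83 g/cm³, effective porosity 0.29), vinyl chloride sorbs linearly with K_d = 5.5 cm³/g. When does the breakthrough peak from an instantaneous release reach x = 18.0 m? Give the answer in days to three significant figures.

Retardation factor R = 1 + ρ_b·K_d/n = 1 + 1.83 × 5.5/0.29 = 35.71.
Sorption retards both mechanisms: v_R = v/R = 0.006301 m/day, D_R = D/R = 0.003836 m²/day.
Peak time from v_R²t² + 2D_R t − x² = 0: t = (√(D_R² + v_R²x²) − D_R)/v_R².
√(D_R² + v_R²x²) = √(0.003836² + 0.006301² × 18.0²) = 0.1135; v_R² = 3.970e-05.
t = (0.1135 − 0.003836)/3.970e-05 = 2760 days.

2760 days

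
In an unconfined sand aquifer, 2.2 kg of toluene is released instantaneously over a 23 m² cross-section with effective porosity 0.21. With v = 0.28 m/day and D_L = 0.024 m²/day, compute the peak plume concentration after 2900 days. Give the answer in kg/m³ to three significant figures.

The peak of an instantaneous 1D plume sits at x = vt; there the Gaussian factor is 1 and C_max = M/(n_e·A·√(4πDt)), where n_e·A is the pore area the mass is dissolved in.
√(4πDt) = √(4π × 0.024 × 2900) = 29.57 m, so C_max = 2.2/(0.21 × 23 × 29.57) = 0.0154 kg/m³.

0.0154 kg/m³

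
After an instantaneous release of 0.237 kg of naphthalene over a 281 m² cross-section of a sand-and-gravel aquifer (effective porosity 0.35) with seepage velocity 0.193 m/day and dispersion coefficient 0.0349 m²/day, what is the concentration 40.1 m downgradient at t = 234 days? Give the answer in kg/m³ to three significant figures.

0.000109 kg/m³

For an instantaneous plane source, C(x,t) = M/(n_e·A·√(4πDt)) · exp(−(x−vt)²/(4Dt)), with n_e·A the pore (flow) area.
Plume center vt = 0.193 × 234 = 45.162 m, so the well at 40.1 m is 5.062 m upgradient of the peak.
√(4πDt) = 10.13 m, giving peak height M/(n_e·A·√(4πDt)) = 0.237/(0.35 × 281 × 10.13) = 0.0002379 kg/m³.
(x−vt)²/(4Dt) = (-5.062)²/(4 × 0.0349 × 234) = 0.7844; exp(−0.7844) = 0.4564.
C = 0.0002379 × 0.4564 = 0.000109 kg/m³.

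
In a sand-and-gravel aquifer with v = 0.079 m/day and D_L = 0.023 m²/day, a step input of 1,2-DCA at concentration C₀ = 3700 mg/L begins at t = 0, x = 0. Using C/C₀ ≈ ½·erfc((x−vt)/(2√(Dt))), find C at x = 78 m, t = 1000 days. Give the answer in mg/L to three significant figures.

2070 mg/L

For a continuous step input, C/C₀ ≈ ½·erfc((x−vt)/(2√(Dt))).
vt = 0.079 × 1000 = 79 m and 2√(Dt) = 2√(0.023 × 1000) = 9.592 m.
Argument (x−vt)/(2√(Dt)) = (78 − 79)/9.592 = -0.1043; ½·erfc(-0.1043) = 0.5586.
C = 3700 × 0.5586 = 2070 mg/L.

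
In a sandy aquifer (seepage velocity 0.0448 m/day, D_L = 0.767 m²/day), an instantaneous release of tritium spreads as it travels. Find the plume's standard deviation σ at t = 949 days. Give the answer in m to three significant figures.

Dispersive spreading gives a Gaussian with σ² = 2Dt; advection only shifts the center.
σ = √(2 × 0.767 × 949) = 38.2 m.

38.2 m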